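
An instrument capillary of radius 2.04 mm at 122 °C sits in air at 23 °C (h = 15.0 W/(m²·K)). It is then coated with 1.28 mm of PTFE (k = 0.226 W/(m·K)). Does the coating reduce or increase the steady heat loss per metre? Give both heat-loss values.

Critical radius for a cylinder: r_cr = k/h = 0.0151 m = 1.51 cm.
Outer radius after coating: r₂ = 0.00204 + 0.00128 = 0.00332 m.
Since r₁ < r_cr and r₂ ≤ r_cr, the coating moves toward the maximum at r_cr — heat loss rises.
Bare: R = 1/(2πr₁h) = 5.201 m·K/W; Q = 99/5.201 = 19.0 W/m.
Coated: R = R_cond + R_conv = 3.539 m·K/W; Q = 99/3.539 = 28.0 W/m.

increases: 19.0 → 28.0 W/m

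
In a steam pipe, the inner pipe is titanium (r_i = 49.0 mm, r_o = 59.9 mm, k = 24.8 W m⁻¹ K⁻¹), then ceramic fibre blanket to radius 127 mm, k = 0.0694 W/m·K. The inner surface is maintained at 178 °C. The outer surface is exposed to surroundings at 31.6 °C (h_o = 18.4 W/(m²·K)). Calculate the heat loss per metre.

Resistance network (inner→outer):
  R'_titanium = ln(0.0599/0.0490)/(2πk) = 0.2009/(2π·24.8) = 0.001289 m·K/W
  R'_ceramic fibre blanket = ln(0.127/0.0599)/(2πk) = 0.7515/(2π·0.0694) = 1.723 m·K/W
  R'_conv,out = 1/(2πr h) = 1/(2π·0.127·18.4) = 0.06811 m·K/W
ΣR = 0.001289 + 1.723 + 0.06811 = 1.792 m·K/W
Q' = ΔT/ΣR = (178 °C − 31.6 °C)/1.792 = 81.7 W/m

Q' = 81.7 W/m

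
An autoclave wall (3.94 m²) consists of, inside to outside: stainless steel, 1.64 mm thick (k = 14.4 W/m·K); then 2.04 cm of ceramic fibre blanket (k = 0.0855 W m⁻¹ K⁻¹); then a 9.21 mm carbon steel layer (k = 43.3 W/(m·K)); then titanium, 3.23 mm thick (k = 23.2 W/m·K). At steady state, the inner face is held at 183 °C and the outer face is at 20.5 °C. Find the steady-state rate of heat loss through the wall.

Q = 2680 W

Series thermal resistances, inner to outer:
  R_stainless steel = L/(kA) = 0.00164/(14.4·3.94) = 2.891×10^-5 K/W
  R_ceramic fibre blanket = L/(kA) = 0.0204/(0.0855·3.94) = 0.06056 K/W
  R_carbon steel = L/(kA) = 0.00921/(43.3·3.94) = 5.399×10^-5 K/W
  R_titanium = L/(kA) = 0.00323/(23.2·3.94) = 3.534×10^-5 K/W
ΣR = 2.891×10^-5 + 0.06056 + 5.399×10^-5 + 3.534×10^-5 = 0.06068 K/W
Q = ΔT/ΣR = (183 °C − 20.5 °C)/0.06068 = 2680 W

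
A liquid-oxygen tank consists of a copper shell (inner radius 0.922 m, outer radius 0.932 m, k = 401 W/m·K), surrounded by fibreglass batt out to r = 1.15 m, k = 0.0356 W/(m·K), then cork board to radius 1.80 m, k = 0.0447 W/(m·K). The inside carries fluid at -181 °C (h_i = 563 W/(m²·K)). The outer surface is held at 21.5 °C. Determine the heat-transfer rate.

Resistance network (inner→outer):
  R_conv,in = 1/(4πr²h) = 1/(4π·0.922²·563) = 1.663×10^-4 K/W
  R_copper = (1/0.922 − 1/0.932)/(4πk) = 0.01164/(4π·401) = 2.309×10^-6 K/W
  R_fibreglass batt = (1/0.932 − 1/1.15)/(4πk) = 0.2034/(4π·0.0356) = 0.4547 K/W
  R_cork board = (1/1.15 − 1/1.80)/(4πk) = 0.3140/(4π·0.0447) = 0.5590 K/W
ΣR = 1.663×10^-4 + 2.309×10^-6 + 0.4547 + 0.5590 = 1.014 K/W
Q = ΔT/ΣR = (-181 °C − 21.5 °C)/1.014 = -200 W
(Negative Q ⇒ heat flows inward; heat gain = 200 W.)

Q = 200 W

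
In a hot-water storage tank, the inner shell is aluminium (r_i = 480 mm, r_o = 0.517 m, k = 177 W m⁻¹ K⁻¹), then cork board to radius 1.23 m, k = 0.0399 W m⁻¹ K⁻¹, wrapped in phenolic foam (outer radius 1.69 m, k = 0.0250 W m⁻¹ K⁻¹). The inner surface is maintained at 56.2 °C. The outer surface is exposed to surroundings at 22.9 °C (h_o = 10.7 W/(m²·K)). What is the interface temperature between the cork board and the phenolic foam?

T = 30.9 °C

Treat each layer as a resistance in series:
  R_aluminium = (1/0.480 − 1/0.517)/(4πk) = 0.1491/(4π·177) = 6.703×10^-5 K/W
  R_cork board = (1/0.517 − 1/1.23)/(4πk) = 1.121/(4π·0.0399) = 2.236 K/W
  R_phenolic foam = (1/1.23 − 1/1.69)/(4πk) = 0.2213/(4π·0.0250) = 0.7044 K/W
  R_conv,out = 1/(4πr²h) = 1/(4π·1.69²·10.7) = 0.002604 K/W
ΣR = 6.703×10^-5 + 2.236 + 0.7044 + 0.002604 = 2.943 K/W
Q = ΔT/ΣR = (56.2 °C − 22.9 °C)/2.943 = 11.31 W
From the inner boundary to the cork board/phenolic foam interface, ΣR_partial = 2.236 K/W.
T_interface = T_in − Q·ΣR_partial = 56.2 °C − (11.31)(2.236) = 30.9 °C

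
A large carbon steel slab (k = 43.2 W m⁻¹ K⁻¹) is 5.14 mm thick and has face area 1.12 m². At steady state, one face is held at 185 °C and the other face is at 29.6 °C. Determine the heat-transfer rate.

Q = kA·ΔT/L = 43.2 × 1.12 × |185 °C − 29.6 °C| / 0.00514 = 1.46×10^6 W

Q = 1460 kW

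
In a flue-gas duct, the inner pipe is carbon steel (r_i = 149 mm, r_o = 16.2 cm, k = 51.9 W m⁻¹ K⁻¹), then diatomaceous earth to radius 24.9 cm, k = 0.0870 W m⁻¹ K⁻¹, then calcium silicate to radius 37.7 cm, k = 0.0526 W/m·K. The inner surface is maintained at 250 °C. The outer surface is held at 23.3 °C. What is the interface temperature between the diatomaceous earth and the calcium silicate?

T = 163 °C

Resistance network (inner→outer):
  R'_carbon steel = ln(0.162/0.149)/(2πk) = 0.08365/(2π·51.9) = 2.565×10^-4 m·K/W
  R'_diatomaceous earth = ln(0.249/0.162)/(2πk) = 0.4299/(2π·0.0870) = 0.7864 m·K/W
  R'_calcium silicate = ln(0.377/0.249)/(2πk) = 0.4148/(2π·0.0526) = 1.255 m·K/W
ΣR = 2.565×10^-4 + 0.7864 + 1.255 = 2.042 m·K/W
Q' = ΔT/ΣR = (250 °C − 23.3 °C)/2.042 = 111.0 W/m
From the inner boundary to the diatomaceous earth/calcium silicate interface, ΣR_partial = 0.7867 m·K/W.
T_interface = T_in − Q'·ΣR_partial = 250 °C − (111.0)(0.7867) = 163 °C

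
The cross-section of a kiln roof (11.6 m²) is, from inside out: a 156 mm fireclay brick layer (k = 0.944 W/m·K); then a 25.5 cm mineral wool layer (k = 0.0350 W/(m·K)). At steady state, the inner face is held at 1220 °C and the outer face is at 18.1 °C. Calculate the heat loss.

Series thermal resistances, inner to outer:
  R_fireclay brick = L/(kA) = 0.156/(0.944·11.6) = 0.01425 K/W
  R_mineral wool = L/(kA) = 0.255/(0.0350·11.6) = 0.6281 K/W
ΣR = 0.01425 + 0.6281 = 0.6423 K/W
Q = ΔT/ΣR = (1220 °C − 18.1 °C)/0.6423 = 1870 W

Q = 1870 W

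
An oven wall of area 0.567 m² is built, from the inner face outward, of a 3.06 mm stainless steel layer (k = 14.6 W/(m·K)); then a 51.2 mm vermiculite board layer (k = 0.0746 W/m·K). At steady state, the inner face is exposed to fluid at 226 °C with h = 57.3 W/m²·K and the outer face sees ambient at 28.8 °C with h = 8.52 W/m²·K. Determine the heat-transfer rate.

Q = 136 W

Series thermal resistances, inner to outer:
  R_conv,in = 1/(hA) = 1/(57.3·0.567) = 0.03078 K/W
  R_stainless steel = L/(kA) = 0.00306/(14.6·0.567) = 3.696×10^-4 K/W
  R_vermiculite board = L/(kA) = 0.0512/(0.0746·0.567) = 1.210 K/W
  R_conv,out = 1/(hA) = 1/(8.52·0.567) = 0.2070 K/W
ΣR = 0.03078 + 3.696×10^-4 + 1.210 + 0.2070 = 1.448 K/W
Q = ΔT/ΣR = (226 °C − 28.8 °C)/1.448 = 136 W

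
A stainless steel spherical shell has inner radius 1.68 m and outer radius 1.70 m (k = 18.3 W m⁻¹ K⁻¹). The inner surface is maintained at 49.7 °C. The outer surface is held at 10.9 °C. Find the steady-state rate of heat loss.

Q = 4πk·ΔT/(1/r₁ − 1/r₂) = 4π × 18.3 × 38.8 / (1/1.68 − 1/1.70) = 1.27×10^6 W

Q = 1270 kW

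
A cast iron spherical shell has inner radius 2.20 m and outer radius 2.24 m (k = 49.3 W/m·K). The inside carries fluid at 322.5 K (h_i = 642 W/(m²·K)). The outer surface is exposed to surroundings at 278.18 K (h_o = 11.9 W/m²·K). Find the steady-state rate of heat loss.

Treat each layer as a resistance in series:
  R_conv,in = 1/(4πr²h) = 1/(4π·2.20²·642) = 2.561×10^-5 K/W
  R_cast iron = (1/2.20 − 1/2.24)/(4πk) = 0.008117/(4π·49.3) = 1.310×10^-5 K/W
  R_conv,out = 1/(4πr²h) = 1/(4π·2.24²·11.9) = 0.001333 K/W
ΣR = 2.561×10^-5 + 1.310×10^-5 + 0.001333 = 0.001372 K/W
Q = ΔT/ΣR = (322.5 K − 278.18 K)/0.001372 = 32300 W

Q = 32300 W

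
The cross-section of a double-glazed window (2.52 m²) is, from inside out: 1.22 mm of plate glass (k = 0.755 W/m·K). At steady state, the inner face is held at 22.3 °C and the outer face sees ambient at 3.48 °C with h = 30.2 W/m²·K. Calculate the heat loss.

Q = 1370 W

Series thermal resistances, inner to outer:
  R_plate glass = L/(kA) = 0.00122/(0.755·2.52) = 6.412×10^-4 K/W
  R_conv,out = 1/(hA) = 1/(30.2·2.52) = 0.01314 K/W
ΣR = 6.412×10^-4 + 0.01314 = 0.01378 K/W
Q = ΔT/ΣR = (22.3 °C − 3.48 °C)/0.01378 = 1370 W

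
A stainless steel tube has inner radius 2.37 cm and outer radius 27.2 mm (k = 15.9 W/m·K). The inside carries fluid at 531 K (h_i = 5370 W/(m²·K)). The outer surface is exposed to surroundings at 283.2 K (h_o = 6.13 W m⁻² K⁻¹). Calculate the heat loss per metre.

Q' = 259 W/m

Series thermal resistances, inner to outer:
  R'_conv,in = 1/(2πr h) = 1/(2π·0.0237·5370) = 0.001251 m·K/W
  R'_stainless steel = ln(0.0272/0.0237)/(2πk) = 0.1377/(2π·15.9) = 0.001379 m·K/W
  R'_conv,out = 1/(2πr h) = 1/(2π·0.0272·6.13) = 0.9545 m·K/W
ΣR = 0.001251 + 0.001379 + 0.9545 = 0.9571 m·K/W
Q' = ΔT/ΣR = (531 K − 283.2 K)/0.9571 = 259 W/m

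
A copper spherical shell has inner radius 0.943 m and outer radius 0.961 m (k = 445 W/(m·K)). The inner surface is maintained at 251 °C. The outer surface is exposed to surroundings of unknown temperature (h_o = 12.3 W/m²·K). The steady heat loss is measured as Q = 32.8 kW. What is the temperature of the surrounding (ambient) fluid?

T_out = 21.1 °C

Sum the resistances:
  R_copper = (1/0.943 − 1/0.961)/(4πk) = 0.01986/(4π·445) = 3.552×10^-6 K/W
  R_conv,out = 1/(4πr²h) = 1/(4π·0.961²·12.3) = 0.007005 K/W
ΣR = 0.007009 K/W
ΔT = Q·ΣR = 32800 × 0.007009 = 229.9 K
Heat flows outward, so T_out = T_in − ΔT = 251 − 229.9 = 21.1 °C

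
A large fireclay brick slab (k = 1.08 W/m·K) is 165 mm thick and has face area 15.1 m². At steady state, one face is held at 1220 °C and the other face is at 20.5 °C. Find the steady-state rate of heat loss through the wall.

Q = kA·ΔT/L = 1.08 × 15.1 × |1220 °C − 20.5 °C| / 0.165 = 1.19×10^5 W

Q = 119 kW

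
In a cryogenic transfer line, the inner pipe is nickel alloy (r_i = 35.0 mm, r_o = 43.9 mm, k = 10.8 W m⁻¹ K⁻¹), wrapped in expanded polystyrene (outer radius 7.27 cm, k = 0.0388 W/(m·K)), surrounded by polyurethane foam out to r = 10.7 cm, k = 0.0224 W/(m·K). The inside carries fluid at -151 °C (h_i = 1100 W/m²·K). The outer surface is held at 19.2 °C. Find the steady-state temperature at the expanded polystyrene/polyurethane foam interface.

Resistance network (inner→outer):
  R'_conv,in = 1/(2πr h) = 1/(2π·0.0350·1100) = 0.004134 m·K/W
  R'_nickel alloy = ln(0.0439/0.0350)/(2πk) = 0.2266/(2π·10.8) = 0.003339 m·K/W
  R'_expanded polystyrene = ln(0.0727/0.0439)/(2πk) = 0.5044/(2π·0.0388) = 2.069 m·K/W
  R'_polyurethane foam = ln(0.107/0.0727)/(2πk) = 0.3865/(2π·0.0224) = 2.746 m·K/W
ΣR = 0.004134 + 0.003339 + 2.069 + 2.746 = 4.822 m·K/W
Q' = ΔT/ΣR = (-151 °C − 19.2 °C)/4.822 = -35.30 W/m
From the inner boundary to the expanded polystyrene/polyurethane foam interface, ΣR_partial = 2.076 m·K/W.
T_interface = T_in − Q'·ΣR_partial = -151 °C − (-35.30)(2.076) = -77.7 °C

T = -77.7 °C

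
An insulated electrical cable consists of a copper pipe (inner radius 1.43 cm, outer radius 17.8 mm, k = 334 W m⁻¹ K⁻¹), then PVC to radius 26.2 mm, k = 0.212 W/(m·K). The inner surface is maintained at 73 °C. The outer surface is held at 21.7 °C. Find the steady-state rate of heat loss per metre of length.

Treat each layer as a resistance in series:
  R'_copper = ln(0.0178/0.0143)/(2πk) = 0.2189/(2π·334) = 1.043×10^-4 m·K/W
  R'_PVC = ln(0.0262/0.0178)/(2πk) = 0.3866/(2π·0.212) = 0.2902 m·K/W
ΣR = 1.043×10^-4 + 0.2902 = 0.2903 m·K/W
Q' = ΔT/ΣR = (73 °C − 21.7 °C)/0.2903 = 177 W/m

Q' = 177 W/m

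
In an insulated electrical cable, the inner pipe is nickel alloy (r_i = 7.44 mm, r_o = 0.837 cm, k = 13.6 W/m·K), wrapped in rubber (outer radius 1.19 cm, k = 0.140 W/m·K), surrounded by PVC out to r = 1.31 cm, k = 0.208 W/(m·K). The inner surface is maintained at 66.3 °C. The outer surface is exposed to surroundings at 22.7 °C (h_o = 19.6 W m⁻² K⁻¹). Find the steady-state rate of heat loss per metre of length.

Q' = 39.8 W/m

Resistance network (inner→outer):
  R'_nickel alloy = ln(0.00837/0.00744)/(2πk) = 0.1178/(2π·13.6) = 0.001378 m·K/W
  R'_rubber = ln(0.0119/0.00837)/(2πk) = 0.3519/(2π·0.140) = 0.4000 m·K/W
  R'_PVC = ln(0.0131/0.0119)/(2πk) = 0.09607/(2π·0.208) = 0.07351 m·K/W
  R'_conv,out = 1/(2πr h) = 1/(2π·0.0131·19.6) = 0.6199 m·K/W
ΣR = 0.001378 + 0.4000 + 0.07351 + 0.6199 = 1.095 m·K/W
Q' = ΔT/ΣR = (66.3 °C − 22.7 °C)/1.095 = 39.8 W/m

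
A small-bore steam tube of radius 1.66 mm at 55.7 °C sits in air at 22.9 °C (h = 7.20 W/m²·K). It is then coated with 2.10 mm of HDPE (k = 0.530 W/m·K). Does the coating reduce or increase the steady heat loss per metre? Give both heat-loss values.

Critical radius for a cylinder: r_cr = k/h = 0.0736 m = 7.36 cm.
Outer radius after coating: r₂ = 0.00166 + 0.00210 = 0.00376 m.
Since r₁ < r_cr and r₂ ≤ r_cr, the coating moves toward the maximum at r_cr — heat loss rises.
Bare: R = 1/(2πr₁h) = 13.32 m·K/W; Q = 32.8/13.32 = 2.46 W/m.
Coated: R = R_cond + R_conv = 6.124 m·K/W; Q = 32.8/6.124 = 5.36 W/m.

increases: 2.46 → 5.36 W/m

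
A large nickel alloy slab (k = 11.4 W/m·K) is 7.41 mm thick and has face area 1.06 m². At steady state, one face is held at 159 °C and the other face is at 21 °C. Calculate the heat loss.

Q = 225 kW

Q = kA·ΔT/L = 11.4 × 1.06 × |159 °C − 21 °C| / 0.00741 = 2.25×10^5 W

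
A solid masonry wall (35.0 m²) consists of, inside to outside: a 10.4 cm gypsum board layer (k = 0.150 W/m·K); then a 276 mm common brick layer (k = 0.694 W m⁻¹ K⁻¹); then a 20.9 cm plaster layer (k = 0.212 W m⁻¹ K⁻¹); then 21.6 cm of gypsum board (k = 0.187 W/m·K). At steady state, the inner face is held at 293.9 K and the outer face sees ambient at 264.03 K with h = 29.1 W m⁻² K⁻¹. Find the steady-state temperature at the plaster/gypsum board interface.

T = 274.91 K

Series thermal resistances, inner to outer:
  R_gypsum board = L/(kA) = 0.104/(0.150·35.0) = 0.01981 K/W
  R_common brick = L/(kA) = 0.276/(0.694·35.0) = 0.01136 K/W
  R_plaster = L/(kA) = 0.209/(0.212·35.0) = 0.02817 K/W
  R_gypsum board = L/(kA) = 0.216/(0.187·35.0) = 0.03300 K/W
  R_conv,out = 1/(hA) = 1/(29.1·35.0) = 9.818×10^-4 K/W
ΣR = 0.01981 + 0.01136 + 0.02817 + 0.03300 + 9.818×10^-4 = 0.09332 K/W
Q = ΔT/ΣR = (293.9 K − 264.03 K)/0.09332 = 320.1 W
From the inner boundary to the plaster/gypsum board interface, ΣR_partial = 0.05934 K/W.
T_interface = T_in − Q·ΣR_partial = 293.9 K − (320.1)(0.05934) = 274.91 K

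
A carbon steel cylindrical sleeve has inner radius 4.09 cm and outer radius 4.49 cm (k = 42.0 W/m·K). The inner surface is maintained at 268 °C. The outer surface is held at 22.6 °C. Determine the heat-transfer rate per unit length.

Q' = 2πk·ΔT/ln(r₂/r₁) = 2π × 42.0 × 245.4 / ln(0.0449/0.0409) = 6.94×10^5 W/m

Q' = 6.94×10^5 W/m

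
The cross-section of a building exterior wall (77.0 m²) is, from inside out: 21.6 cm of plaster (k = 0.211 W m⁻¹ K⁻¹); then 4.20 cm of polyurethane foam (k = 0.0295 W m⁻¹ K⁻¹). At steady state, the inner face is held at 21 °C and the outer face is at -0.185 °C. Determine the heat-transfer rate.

Treat each layer as a resistance in series:
  R_plaster = L/(kA) = 0.216/(0.211·77.0) = 0.01329 K/W
  R_polyurethane foam = L/(kA) = 0.0420/(0.0295·77.0) = 0.01849 K/W
ΣR = 0.01329 + 0.01849 = 0.03178 K/W
Q = ΔT/ΣR = (21 °C − -0.185 °C)/0.03178 = 667 W

Q = 667 W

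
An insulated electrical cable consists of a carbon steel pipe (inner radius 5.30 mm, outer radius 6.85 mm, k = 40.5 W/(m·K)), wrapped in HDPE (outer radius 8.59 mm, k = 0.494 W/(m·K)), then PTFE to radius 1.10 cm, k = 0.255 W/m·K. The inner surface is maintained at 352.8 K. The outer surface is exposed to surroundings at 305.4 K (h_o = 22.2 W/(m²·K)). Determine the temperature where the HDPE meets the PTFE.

T = 348.8 K

Series thermal resistances, inner to outer:
  R'_carbon steel = ln(0.00685/0.00530)/(2πk) = 0.2565/(2π·40.5) = 0.001008 m·K/W
  R'_HDPE = ln(0.00859/0.00685)/(2πk) = 0.2264/(2π·0.494) = 0.07292 m·K/W
  R'_PTFE = ln(0.0110/0.00859)/(2πk) = 0.2473/(2π·0.255) = 0.1543 m·K/W
  R'_conv,out = 1/(2πr h) = 1/(2π·0.0110·22.2) = 0.6517 m·K/W
ΣR = 0.001008 + 0.07292 + 0.1543 + 0.6517 = 0.8799 m·K/W
Q' = ΔT/ΣR = (352.8 K − 305.4 K)/0.8799 = 53.87 W/m
From the inner boundary to the HDPE/PTFE interface, ΣR_partial = 0.07393 m·K/W.
T_interface = T_in − Q'·ΣR_partial = 352.8 K − (53.87)(0.07393) = 348.8 K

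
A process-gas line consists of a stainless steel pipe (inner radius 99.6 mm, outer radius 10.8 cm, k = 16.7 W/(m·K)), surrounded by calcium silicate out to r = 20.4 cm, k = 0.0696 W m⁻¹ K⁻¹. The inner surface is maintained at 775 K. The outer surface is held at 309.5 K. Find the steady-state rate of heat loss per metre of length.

Q' = 320 W/m

Resistance network (inner→outer):
  R'_stainless steel = ln(0.108/0.0996)/(2πk) = 0.08097/(2π·16.7) = 7.717×10^-4 m·K/W
  R'_calcium silicate = ln(0.204/0.108)/(2πk) = 0.6360/(2π·0.0696) = 1.454 m·K/W
ΣR = 7.717×10^-4 + 1.454 = 1.455 m·K/W
Q' = ΔT/ΣR = (775 K − 309.5 K)/1.455 = 320 W/m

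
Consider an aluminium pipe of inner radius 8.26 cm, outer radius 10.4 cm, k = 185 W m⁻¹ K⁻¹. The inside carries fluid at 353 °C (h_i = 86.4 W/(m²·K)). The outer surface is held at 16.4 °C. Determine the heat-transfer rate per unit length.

Resistance network (inner→outer):
  R'_conv,in = 1/(2πr h) = 1/(2π·0.0826·86.4) = 0.02230 m·K/W
  R'_aluminium = ln(0.104/0.0826)/(2πk) = 0.2304/(2π·185) = 1.982×10^-4 m·K/W
ΣR = 0.02230 + 1.982×10^-4 = 0.02250 m·K/W
Q' = ΔT/ΣR = (353 °C − 16.4 °C)/0.02250 = 15000 W/m

Q' = 15000 W/m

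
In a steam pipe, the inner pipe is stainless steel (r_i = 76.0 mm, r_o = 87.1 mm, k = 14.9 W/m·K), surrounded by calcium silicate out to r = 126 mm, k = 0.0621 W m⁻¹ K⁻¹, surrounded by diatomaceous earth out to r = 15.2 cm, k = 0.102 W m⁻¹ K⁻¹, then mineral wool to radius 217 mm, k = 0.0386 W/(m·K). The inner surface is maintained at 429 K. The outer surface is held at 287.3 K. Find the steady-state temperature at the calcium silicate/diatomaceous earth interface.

Resistance network (inner→outer):
  R'_stainless steel = ln(0.0871/0.0760)/(2πk) = 0.1363/(2π·14.9) = 0.001456 m·K/W
  R'_calcium silicate = ln(0.126/0.0871)/(2πk) = 0.3692/(2π·0.0621) = 0.9463 m·K/W
  R'_diatomaceous earth = ln(0.152/0.126)/(2πk) = 0.1876/(2π·0.102) = 0.2927 m·K/W
  R'_mineral wool = ln(0.217/0.152)/(2πk) = 0.3560/(2π·0.0386) = 1.468 m·K/W
ΣR = 0.001456 + 0.9463 + 0.2927 + 1.468 = 2.708 m·K/W
Q' = ΔT/ΣR = (429 K − 287.3 K)/2.708 = 52.33 W/m
From the inner boundary to the calcium silicate/diatomaceous earth interface, ΣR_partial = 0.9478 m·K/W.
T_interface = T_in − Q'·ΣR_partial = 429 K − (52.33)(0.9478) = 379 K

T = 379 K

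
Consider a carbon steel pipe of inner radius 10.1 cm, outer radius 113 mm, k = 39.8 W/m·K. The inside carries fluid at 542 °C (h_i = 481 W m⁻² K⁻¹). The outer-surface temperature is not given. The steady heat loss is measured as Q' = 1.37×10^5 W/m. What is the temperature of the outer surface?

Sum the resistances:
  R'_conv,in = 1/(2πr h) = 1/(2π·0.101·481) = 0.003276 m·K/W
  R'_carbon steel = ln(0.113/0.101)/(2πk) = 0.1123/(2π·39.8) = 4.489×10^-4 m·K/W
ΣR = 0.003725 m·K/W
ΔT = Q'·ΣR = 1.37×10^5 × 0.003725 = 510.3 K
Heat flows outward, so T_out = T_in − ΔT = 542 − 510.3 = 31.7 °C

T_out = 31.7 °C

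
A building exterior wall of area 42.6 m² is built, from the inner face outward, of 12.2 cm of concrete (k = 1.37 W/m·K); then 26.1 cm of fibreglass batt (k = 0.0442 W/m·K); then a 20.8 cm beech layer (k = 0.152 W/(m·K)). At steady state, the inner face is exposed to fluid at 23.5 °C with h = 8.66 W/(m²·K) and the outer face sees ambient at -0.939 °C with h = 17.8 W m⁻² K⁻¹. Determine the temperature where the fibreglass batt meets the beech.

T = 3.68 °C

Treat each layer as a resistance in series:
  R_conv,in = 1/(hA) = 1/(8.66·42.6) = 0.002711 K/W
  R_concrete = L/(kA) = 0.122/(1.37·42.6) = 0.002090 K/W
  R_fibreglass batt = L/(kA) = 0.261/(0.0442·42.6) = 0.1386 K/W
  R_beech = L/(kA) = 0.208/(0.152·42.6) = 0.03212 K/W
  R_conv,out = 1/(hA) = 1/(17.8·42.6) = 0.001319 K/W
ΣR = 0.002711 + 0.002090 + 0.1386 + 0.03212 + 0.001319 = 0.1768 K/W
Q = ΔT/ΣR = (23.5 °C − -0.939 °C)/0.1768 = 138.2 W
From the inner boundary to the fibreglass batt/beech interface, ΣR_partial = 0.1434 K/W.
T_interface = T_in − Q·ΣR_partial = 23.5 °C − (138.2)(0.1434) = 3.68 °C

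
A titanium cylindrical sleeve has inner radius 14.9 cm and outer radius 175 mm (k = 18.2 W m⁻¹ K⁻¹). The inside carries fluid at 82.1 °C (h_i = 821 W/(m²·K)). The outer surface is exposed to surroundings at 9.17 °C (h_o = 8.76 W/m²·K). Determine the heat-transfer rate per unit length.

Q' = 685 W/m

Resistance network (inner→outer):
  R'_conv,in = 1/(2πr h) = 1/(2π·0.149·821) = 0.001301 m·K/W
  R'_titanium = ln(0.175/0.149)/(2πk) = 0.1608/(2π·18.2) = 0.001407 m·K/W
  R'_conv,out = 1/(2πr h) = 1/(2π·0.175·8.76) = 0.1038 m·K/W
ΣR = 0.001301 + 0.001407 + 0.1038 = 0.1065 m·K/W
Q' = ΔT/ΣR = (82.1 °C − 9.17 °C)/0.1065 = 685 W/m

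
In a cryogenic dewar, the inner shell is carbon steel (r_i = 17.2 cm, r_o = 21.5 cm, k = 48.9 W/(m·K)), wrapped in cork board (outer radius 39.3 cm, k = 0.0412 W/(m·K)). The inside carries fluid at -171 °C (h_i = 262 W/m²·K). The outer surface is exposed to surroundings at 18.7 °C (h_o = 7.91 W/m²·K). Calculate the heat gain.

Q = 45.8 W

Resistance network (inner→outer):
  R_conv,in = 1/(4πr²h) = 1/(4π·0.172²·262) = 0.01027 K/W
  R_carbon steel = (1/0.172 − 1/0.215)/(4πk) = 1.163/(4π·48.9) = 0.001892 K/W
  R_cork board = (1/0.215 − 1/0.393)/(4πk) = 2.107/(4π·0.0412) = 4.069 K/W
  R_conv,out = 1/(4πr²h) = 1/(4π·0.393²·7.91) = 0.06514 K/W
ΣR = 0.01027 + 0.001892 + 4.069 + 0.06514 = 4.146 K/W
Q = ΔT/ΣR = (-171 °C − 18.7 °C)/4.146 = -45.8 W
(Negative Q ⇒ heat flows inward; heat gain = 45.8 W.)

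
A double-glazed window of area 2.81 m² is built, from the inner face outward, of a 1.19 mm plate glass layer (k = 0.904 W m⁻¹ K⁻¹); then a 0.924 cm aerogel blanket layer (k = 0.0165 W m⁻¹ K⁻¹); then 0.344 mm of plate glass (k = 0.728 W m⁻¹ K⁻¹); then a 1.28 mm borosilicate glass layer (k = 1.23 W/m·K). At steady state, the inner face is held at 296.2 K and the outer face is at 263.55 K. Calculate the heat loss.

Q = 163 W

Series thermal resistances, inner to outer:
  R_plate glass = L/(kA) = 0.00119/(0.904·2.81) = 4.685×10^-4 K/W
  R_aerogel blanket = L/(kA) = 0.00924/(0.0165·2.81) = 0.1993 K/W
  R_plate glass = L/(kA) = 3.44×10^-4/(0.728·2.81) = 1.682×10^-4 K/W
  R_borosilicate glass = L/(kA) = 0.00128/(1.23·2.81) = 3.703×10^-4 K/W
ΣR = 4.685×10^-4 + 0.1993 + 1.682×10^-4 + 3.703×10^-4 = 0.2003 K/W
Q = ΔT/ΣR = (296.2 K − 263.55 K)/0.2003 = 163 W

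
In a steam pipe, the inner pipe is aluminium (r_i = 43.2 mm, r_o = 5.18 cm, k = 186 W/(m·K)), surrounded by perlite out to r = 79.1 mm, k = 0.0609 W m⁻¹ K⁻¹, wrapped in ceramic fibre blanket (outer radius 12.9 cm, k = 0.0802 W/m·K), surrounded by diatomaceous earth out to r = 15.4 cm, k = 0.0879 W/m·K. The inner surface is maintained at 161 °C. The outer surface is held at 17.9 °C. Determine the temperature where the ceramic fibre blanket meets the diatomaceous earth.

Treat each layer as a resistance in series:
  R'_aluminium = ln(0.0518/0.0432)/(2πk) = 0.1815/(2π·186) = 1.553×10^-4 m·K/W
  R'_perlite = ln(0.0791/0.0518)/(2πk) = 0.4233/(2π·0.0609) = 1.106 m·K/W
  R'_ceramic fibre blanket = ln(0.129/0.0791)/(2πk) = 0.4891/(2π·0.0802) = 0.9706 m·K/W
  R'_diatomaceous earth = ln(0.154/0.129)/(2πk) = 0.1771/(2π·0.0879) = 0.3207 m·K/W
ΣR = 1.553×10^-4 + 1.106 + 0.9706 + 0.3207 = 2.397 m·K/W
Q' = ΔT/ΣR = (161 °C − 17.9 °C)/2.397 = 59.70 W/m
From the inner boundary to the ceramic fibre blanket/diatomaceous earth interface, ΣR_partial = 2.077 m·K/W.
T_interface = T_in − Q'·ΣR_partial = 161 °C − (59.70)(2.077) = 37.0 °C

T = 37.0 °C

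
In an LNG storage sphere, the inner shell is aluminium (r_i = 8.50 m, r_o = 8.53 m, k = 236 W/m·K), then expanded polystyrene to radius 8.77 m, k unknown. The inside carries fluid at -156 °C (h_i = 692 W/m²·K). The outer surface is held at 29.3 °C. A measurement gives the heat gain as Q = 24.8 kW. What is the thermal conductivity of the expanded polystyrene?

ΣR = ΔT/Q = |-156 − 29.3|/24800 = 0.007472 K/W
Known resistances:
  R_conv,in = 1/(4πr²h) = 1/(4π·8.50²·692) = 1.592×10^-6 K/W
  R_aluminium = (1/8.50 − 1/8.53)/(4πk) = 4.138×10^-4/(4π·236) = 1.395×10^-7 K/W
R_expanded polystyrene = ΣR − ΣR_known = 0.007472 − 1.731×10^-6 = 0.007470 K/W
(1/r₁−1/r₂)/(4πk) = 0.007470 ⇒ k = 0.003208/(4π·0.007470) = 0.0342 W/m·K

k = 0.0342 W/m·K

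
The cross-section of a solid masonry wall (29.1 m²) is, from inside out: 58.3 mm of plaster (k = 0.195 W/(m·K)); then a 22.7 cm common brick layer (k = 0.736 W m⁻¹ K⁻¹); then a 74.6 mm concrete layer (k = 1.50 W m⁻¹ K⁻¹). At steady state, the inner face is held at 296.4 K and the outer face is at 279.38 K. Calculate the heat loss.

Q = 754 W

Treat each layer as a resistance in series:
  R_plaster = L/(kA) = 0.0583/(0.195·29.1) = 0.01027 K/W
  R_common brick = L/(kA) = 0.227/(0.736·29.1) = 0.01060 K/W
  R_concrete = L/(kA) = 0.0746/(1.50·29.1) = 0.001709 K/W
ΣR = 0.01027 + 0.01060 + 0.001709 = 0.02258 K/W
Q = ΔT/ΣR = (296.4 K − 279.38 K)/0.02258 = 754 W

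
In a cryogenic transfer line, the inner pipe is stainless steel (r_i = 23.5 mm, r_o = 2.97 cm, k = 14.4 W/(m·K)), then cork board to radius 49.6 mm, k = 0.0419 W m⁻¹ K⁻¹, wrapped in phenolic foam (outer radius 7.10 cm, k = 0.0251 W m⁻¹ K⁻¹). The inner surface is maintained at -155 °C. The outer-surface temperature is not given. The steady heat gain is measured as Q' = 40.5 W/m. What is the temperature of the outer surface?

Series resistances:
  R'_stainless steel = ln(0.0297/0.0235)/(2πk) = 0.2341/(2π·14.4) = 0.002588 m·K/W
  R'_cork board = ln(0.0496/0.0297)/(2πk) = 0.5128/(2π·0.0419) = 1.948 m·K/W
  R'_phenolic foam = ln(0.0710/0.0496)/(2πk) = 0.3587/(2π·0.0251) = 2.274 m·K/W
ΣR = 4.225 m·K/W
ΔT = Q'·ΣR = 40.5 × 4.225 = 171.1 K
Heat flows inward, so T_out = T_in + ΔT = -155 + 171.1 = 16.1 °C

T_out = 16.1 °C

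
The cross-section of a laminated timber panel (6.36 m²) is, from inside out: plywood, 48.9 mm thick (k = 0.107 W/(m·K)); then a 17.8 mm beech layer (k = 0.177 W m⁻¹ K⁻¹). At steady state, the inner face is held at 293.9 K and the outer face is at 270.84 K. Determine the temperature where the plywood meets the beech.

Treat each layer as a resistance in series:
  R_plywood = L/(kA) = 0.0489/(0.107·6.36) = 0.07186 K/W
  R_beech = L/(kA) = 0.0178/(0.177·6.36) = 0.01581 K/W
ΣR = 0.07186 + 0.01581 = 0.08767 K/W
Q = ΔT/ΣR = (293.9 K − 270.84 K)/0.08767 = 263.0 W
From the inner boundary to the plywood/beech interface, ΣR_partial = 0.07186 K/W.
T_interface = T_in − Q·ΣR_partial = 293.9 K − (263.0)(0.07186) = 275.00 K

T = 275.00 K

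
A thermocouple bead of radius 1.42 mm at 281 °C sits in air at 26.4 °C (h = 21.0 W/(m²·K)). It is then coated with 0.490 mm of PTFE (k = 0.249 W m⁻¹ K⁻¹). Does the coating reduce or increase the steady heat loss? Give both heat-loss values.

increases: 0.135 → 0.232 W

Critical radius for a sphere: r_cr = 2k/h = 0.0237 m = 2.37 cm.
Outer radius after coating: r₂ = 0.00142 + 4.90×10^-4 = 0.001910 m.
Since r₁ < r_cr and r₂ ≤ r_cr, the coating moves toward the maximum at r_cr — heat loss rises.
Bare: R = 1/(4πr₁²h) = 1879 K/W; Q = 254.6/1879 = 0.135 W.
Coated: R = R_cond + R_conv = 1096 K/W; Q = 254.6/1096 = 0.232 W.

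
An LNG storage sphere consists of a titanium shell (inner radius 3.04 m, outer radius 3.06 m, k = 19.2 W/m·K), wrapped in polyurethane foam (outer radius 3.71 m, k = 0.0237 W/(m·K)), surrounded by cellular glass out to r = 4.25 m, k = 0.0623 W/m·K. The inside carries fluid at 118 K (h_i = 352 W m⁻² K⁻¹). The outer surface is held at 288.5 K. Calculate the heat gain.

Q = 722 W

Treat each layer as a resistance in series:
  R_conv,in = 1/(4πr²h) = 1/(4π·3.04²·352) = 2.446×10^-5 K/W
  R_titanium = (1/3.04 − 1/3.06)/(4πk) = 0.002150/(4π·19.2) = 8.911×10^-6 K/W
  R_polyurethane foam = (1/3.06 − 1/3.71)/(4πk) = 0.05726/(4π·0.0237) = 0.1922 K/W
  R_cellular glass = (1/3.71 − 1/4.25)/(4πk) = 0.03425/(4π·0.0623) = 0.04375 K/W
ΣR = 2.446×10^-5 + 8.911×10^-6 + 0.1922 + 0.04375 = 0.2360 K/W
Q = ΔT/ΣR = (118 K − 288.5 K)/0.2360 = -722 W
(Negative Q ⇒ heat flows inward; heat gain = 722 W.)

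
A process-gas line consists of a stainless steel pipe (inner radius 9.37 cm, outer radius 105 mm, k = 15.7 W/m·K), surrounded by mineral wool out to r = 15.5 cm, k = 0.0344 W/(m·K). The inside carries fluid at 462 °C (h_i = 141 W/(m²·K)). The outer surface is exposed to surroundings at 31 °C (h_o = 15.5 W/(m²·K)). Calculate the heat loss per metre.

Q' = 229 W/m

Series thermal resistances, inner to outer:
  R'_conv,in = 1/(2πr h) = 1/(2π·0.0937·141) = 0.01205 m·K/W
  R'_stainless steel = ln(0.105/0.0937)/(2πk) = 0.1139/(2π·15.7) = 0.001154 m·K/W
  R'_mineral wool = ln(0.155/0.105)/(2πk) = 0.3895/(2π·0.0344) = 1.802 m·K/W
  R'_conv,out = 1/(2πr h) = 1/(2π·0.155·15.5) = 0.06625 m·K/W
ΣR = 0.01205 + 0.001154 + 1.802 + 0.06625 = 1.881 m·K/W
Q' = ΔT/ΣR = (462 °C − 31 °C)/1.881 = 229 W/m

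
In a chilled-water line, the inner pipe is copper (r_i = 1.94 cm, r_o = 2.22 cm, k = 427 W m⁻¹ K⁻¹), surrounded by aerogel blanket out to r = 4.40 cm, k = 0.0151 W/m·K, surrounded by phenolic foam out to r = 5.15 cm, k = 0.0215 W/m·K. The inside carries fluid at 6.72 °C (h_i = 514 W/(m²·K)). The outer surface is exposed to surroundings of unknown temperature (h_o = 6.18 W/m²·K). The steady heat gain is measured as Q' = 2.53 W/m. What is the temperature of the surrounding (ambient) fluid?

T_out = 29.2 °C

Sum the resistances:
  R'_conv,in = 1/(2πr h) = 1/(2π·0.0194·514) = 0.01596 m·K/W
  R'_copper = ln(0.0222/0.0194)/(2πk) = 0.1348/(2π·427) = 5.025×10^-5 m·K/W
  R'_aerogel blanket = ln(0.0440/0.0222)/(2πk) = 0.6841/(2π·0.0151) = 7.210 m·K/W
  R'_phenolic foam = ln(0.0515/0.0440)/(2πk) = 0.1574/(2π·0.0215) = 1.165 m·K/W
  R'_conv,out = 1/(2πr h) = 1/(2π·0.0515·6.18) = 0.5001 m·K/W
ΣR = 8.892 m·K/W
ΔT = Q'·ΣR = 2.53 × 8.892 = 22.50 K
Heat flows inward, so T_out = T_in + ΔT = 6.72 + 22.50 = 29.2 °C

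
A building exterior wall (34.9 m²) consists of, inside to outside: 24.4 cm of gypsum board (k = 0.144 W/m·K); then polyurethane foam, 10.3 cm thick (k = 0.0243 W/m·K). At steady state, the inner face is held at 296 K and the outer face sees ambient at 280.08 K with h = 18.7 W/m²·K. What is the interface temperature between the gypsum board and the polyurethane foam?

Treat each layer as a resistance in series:
  R_gypsum board = L/(kA) = 0.244/(0.144·34.9) = 0.04855 K/W
  R_polyurethane foam = L/(kA) = 0.103/(0.0243·34.9) = 0.1215 K/W
  R_conv,out = 1/(hA) = 1/(18.7·34.9) = 0.001532 K/W
ΣR = 0.04855 + 0.1215 + 0.001532 = 0.1716 K/W
Q = ΔT/ΣR = (296 K − 280.08 K)/0.1716 = 92.77 W
From the inner boundary to the gypsum board/polyurethane foam interface, ΣR_partial = 0.04855 K/W.
T_interface = T_in − Q·ΣR_partial = 296 K − (92.77)(0.04855) = 291.5 K

T = 291.5 K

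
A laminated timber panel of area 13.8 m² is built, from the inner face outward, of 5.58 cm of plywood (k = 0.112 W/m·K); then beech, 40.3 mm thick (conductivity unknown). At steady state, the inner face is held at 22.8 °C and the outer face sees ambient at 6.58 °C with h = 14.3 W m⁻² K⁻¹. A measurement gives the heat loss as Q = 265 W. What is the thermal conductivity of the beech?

k = 0.146 W/m·K

ΣR = ΔT/Q = |22.8 − 6.58|/265 = 0.06121 K/W
Known resistances:
  R_plywood = L/(kA) = 0.0558/(0.112·13.8) = 0.03610 K/W
  R_conv,out = 1/(hA) = 1/(14.3·13.8) = 0.005067 K/W
R_beech = ΣR − ΣR_known = 0.06121 − 0.04117 = 0.02004 K/W
L/(kA) = 0.02004 ⇒ k = 0.0403/(0.02004·13.8) = 0.146 W/m·K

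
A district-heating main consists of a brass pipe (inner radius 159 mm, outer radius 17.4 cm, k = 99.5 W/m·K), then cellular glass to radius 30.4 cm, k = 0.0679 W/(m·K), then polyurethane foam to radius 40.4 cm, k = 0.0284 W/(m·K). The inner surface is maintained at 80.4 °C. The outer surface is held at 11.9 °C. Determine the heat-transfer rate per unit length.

Treat each layer as a resistance in series:
  R'_brass = ln(0.174/0.159)/(2πk) = 0.09015/(2π·99.5) = 1.442×10^-4 m·K/W
  R'_cellular glass = ln(0.304/0.174)/(2πk) = 0.5580/(2π·0.0679) = 1.308 m·K/W
  R'_polyurethane foam = ln(0.404/0.304)/(2πk) = 0.2844/(2π·0.0284) = 1.594 m·K/W
ΣR = 1.442×10^-4 + 1.308 + 1.594 = 2.902 m·K/W
Q' = ΔT/ΣR = (80.4 °C − 11.9 °C)/2.902 = 23.6 W/m

Q' = 23.6 W/m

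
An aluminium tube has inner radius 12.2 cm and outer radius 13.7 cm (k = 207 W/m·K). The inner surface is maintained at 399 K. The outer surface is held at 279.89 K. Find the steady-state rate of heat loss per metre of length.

Q' = 1340 kW/m

Q' = 2πk·ΔT/ln(r₂/r₁) = 2π × 207 × 119.11 / ln(0.137/0.122) = 1.34×10^6 W/m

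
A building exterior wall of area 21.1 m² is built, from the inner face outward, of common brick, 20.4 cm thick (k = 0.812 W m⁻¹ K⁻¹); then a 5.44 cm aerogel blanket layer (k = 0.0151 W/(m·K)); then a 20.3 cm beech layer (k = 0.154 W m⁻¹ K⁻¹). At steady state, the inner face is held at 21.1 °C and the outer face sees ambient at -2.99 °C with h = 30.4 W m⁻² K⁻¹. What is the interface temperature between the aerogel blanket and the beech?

Treat each layer as a resistance in series:
  R_common brick = L/(kA) = 0.204/(0.812·21.1) = 0.01191 K/W
  R_aerogel blanket = L/(kA) = 0.0544/(0.0151·21.1) = 0.1707 K/W
  R_beech = L/(kA) = 0.203/(0.154·21.1) = 0.06247 K/W
  R_conv,out = 1/(hA) = 1/(30.4·21.1) = 0.001559 K/W
ΣR = 0.01191 + 0.1707 + 0.06247 + 0.001559 = 0.2466 K/W
Q = ΔT/ΣR = (21.1 °C − -2.99 °C)/0.2466 = 97.69 W
From the inner boundary to the aerogel blanket/beech interface, ΣR_partial = 0.1826 K/W.
T_interface = T_in − Q·ΣR_partial = 21.1 °C − (97.69)(0.1826) = 3.26 °C

T = 3.26 °C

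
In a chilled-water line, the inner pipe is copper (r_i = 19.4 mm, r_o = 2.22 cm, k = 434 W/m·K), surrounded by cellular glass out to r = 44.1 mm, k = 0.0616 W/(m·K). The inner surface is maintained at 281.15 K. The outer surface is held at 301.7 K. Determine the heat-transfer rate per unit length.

Resistance network (inner→outer):
  R'_copper = ln(0.0222/0.0194)/(2πk) = 0.1348/(2π·434) = 4.944×10^-5 m·K/W
  R'_cellular glass = ln(0.0441/0.0222)/(2πk) = 0.6864/(2π·0.0616) = 1.773 m·K/W
ΣR = 4.944×10^-5 + 1.773 = 1.773 m·K/W
Q' = ΔT/ΣR = (281.15 K − 301.7 K)/1.773 = -11.6 W/m
(Negative Q' ⇒ heat flows inward; heat gain = 11.6 W/m.)

Q' = 11.6 W/m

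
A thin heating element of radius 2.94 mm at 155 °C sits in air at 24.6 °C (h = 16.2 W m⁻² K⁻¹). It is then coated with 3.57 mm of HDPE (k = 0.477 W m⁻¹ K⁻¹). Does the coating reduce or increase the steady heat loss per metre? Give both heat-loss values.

increases: 39.0 → 73.5 W/m

Critical radius for a cylinder: r_cr = k/h = 0.0294 m = 2.94 cm.
Outer radius after coating: r₂ = 0.00294 + 0.00357 = 0.00651 m.
Since r₁ < r_cr and r₂ ≤ r_cr, the coating moves toward the maximum at r_cr — heat loss rises.
Bare: R = 1/(2πr₁h) = 3.342 m·K/W; Q = 130.4/3.342 = 39.0 W/m.
Coated: R = R_cond + R_conv = 1.774 m·K/W; Q = 130.4/1.774 = 73.5 W/m.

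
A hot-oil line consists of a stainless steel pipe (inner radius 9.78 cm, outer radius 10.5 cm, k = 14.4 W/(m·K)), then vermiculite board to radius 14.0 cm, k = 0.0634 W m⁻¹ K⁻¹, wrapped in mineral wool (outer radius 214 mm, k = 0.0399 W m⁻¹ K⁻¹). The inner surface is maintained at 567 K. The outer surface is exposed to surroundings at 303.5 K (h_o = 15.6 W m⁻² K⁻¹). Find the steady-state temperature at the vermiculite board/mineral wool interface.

T = 490 K

Series thermal resistances, inner to outer:
  R'_stainless steel = ln(0.105/0.0978)/(2πk) = 0.07104/(2π·14.4) = 7.851×10^-4 m·K/W
  R'_vermiculite board = ln(0.140/0.105)/(2πk) = 0.2877/(2π·0.0634) = 0.7222 m·K/W
  R'_mineral wool = ln(0.214/0.140)/(2πk) = 0.4243/(2π·0.0399) = 1.693 m·K/W
  R'_conv,out = 1/(2πr h) = 1/(2π·0.214·15.6) = 0.04767 m·K/W
ΣR = 7.851×10^-4 + 0.7222 + 1.693 + 0.04767 = 2.464 m·K/W
Q' = ΔT/ΣR = (567 K − 303.5 K)/2.464 = 106.9 W/m
From the inner boundary to the vermiculite board/mineral wool interface, ΣR_partial = 0.7230 m·K/W.
T_interface = T_in − Q'·ΣR_partial = 567 K − (106.9)(0.7230) = 490 K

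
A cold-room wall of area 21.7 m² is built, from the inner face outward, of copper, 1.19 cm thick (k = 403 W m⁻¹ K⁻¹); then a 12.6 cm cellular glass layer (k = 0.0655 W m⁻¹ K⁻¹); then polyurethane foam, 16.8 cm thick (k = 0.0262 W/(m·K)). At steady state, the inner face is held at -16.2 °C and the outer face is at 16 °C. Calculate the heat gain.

Q = 83.8 W

Resistance network (inner→outer):
  R_copper = L/(kA) = 0.0119/(403·21.7) = 1.361×10^-6 K/W
  R_cellular glass = L/(kA) = 0.126/(0.0655·21.7) = 0.08865 K/W
  R_polyurethane foam = L/(kA) = 0.168/(0.0262·21.7) = 0.2955 K/W
ΣR = 1.361×10^-6 + 0.08865 + 0.2955 = 0.3842 K/W
Q = ΔT/ΣR = (-16.2 °C − 16 °C)/0.3842 = -83.8 W
(Negative Q ⇒ heat flows inward; heat gain = 83.8 W.)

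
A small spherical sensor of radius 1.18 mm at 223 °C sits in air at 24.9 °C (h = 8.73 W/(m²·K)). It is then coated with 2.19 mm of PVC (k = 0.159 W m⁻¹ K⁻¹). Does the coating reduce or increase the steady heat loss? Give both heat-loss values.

Critical radius for a sphere: r_cr = 2k/h = 0.0364 m = 3.64 cm.
Outer radius after coating: r₂ = 0.00118 + 0.00219 = 0.00337 m.
Since r₁ < r_cr and r₂ ≤ r_cr, the coating moves toward the maximum at r_cr — heat loss rises.
Bare: R = 1/(4πr₁²h) = 6547 K/W; Q = 198.1/6547 = 0.0303 W.
Coated: R = R_cond + R_conv = 1078 K/W; Q = 198.1/1078 = 0.184 W.

increases: 0.0303 → 0.184 W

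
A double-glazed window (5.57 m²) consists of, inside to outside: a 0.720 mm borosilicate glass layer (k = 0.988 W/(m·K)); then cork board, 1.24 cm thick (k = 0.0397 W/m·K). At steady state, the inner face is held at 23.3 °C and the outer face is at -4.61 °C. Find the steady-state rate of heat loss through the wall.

Q = 497 W

Treat each layer as a resistance in series:
  R_borosilicate glass = L/(kA) = 7.20×10^-4/(0.988·5.57) = 1.308×10^-4 K/W
  R_cork board = L/(kA) = 0.0124/(0.0397·5.57) = 0.05608 K/W
ΣR = 1.308×10^-4 + 0.05608 = 0.05621 K/W
Q = ΔT/ΣR = (23.3 °C − -4.61 °C)/0.05621 = 497 W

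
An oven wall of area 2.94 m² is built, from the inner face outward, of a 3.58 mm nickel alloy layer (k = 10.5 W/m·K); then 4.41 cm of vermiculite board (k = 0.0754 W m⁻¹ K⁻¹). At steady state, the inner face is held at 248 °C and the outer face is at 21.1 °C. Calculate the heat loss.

Resistance network (inner→outer):
  R_nickel alloy = L/(kA) = 0.00358/(10.5·2.94) = 1.160×10^-4 K/W
  R_vermiculite board = L/(kA) = 0.0441/(0.0754·2.94) = 0.1989 K/W
ΣR = 1.160×10^-4 + 0.1989 = 0.1990 K/W
Q = ΔT/ΣR = (248 °C − 21.1 °C)/0.1990 = 1140 W

Q = 1140 W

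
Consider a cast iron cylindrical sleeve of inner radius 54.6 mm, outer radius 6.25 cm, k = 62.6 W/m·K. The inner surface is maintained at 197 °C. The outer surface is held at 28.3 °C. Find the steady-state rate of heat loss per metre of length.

Q' = 491 kW/m

Q' = 2πk·ΔT/ln(r₂/r₁) = 2π × 62.6 × 168.7 / ln(0.0625/0.0546) = 4.91×10^5 W/m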